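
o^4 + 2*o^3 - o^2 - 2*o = o*(o - 1)*(o + 1)*(o + 2)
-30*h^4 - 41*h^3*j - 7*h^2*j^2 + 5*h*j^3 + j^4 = (-3*h + j)*(h + j)*(2*h + j)*(5*h + j)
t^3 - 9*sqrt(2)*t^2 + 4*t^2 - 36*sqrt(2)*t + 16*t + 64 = (t + 4)*(t - 8*sqrt(2))*(t - sqrt(2))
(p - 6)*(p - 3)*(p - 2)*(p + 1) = p^4 - 10*p^3 + 25*p^2 - 36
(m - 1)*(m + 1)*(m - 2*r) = m^3 - 2*m^2*r - m + 2*r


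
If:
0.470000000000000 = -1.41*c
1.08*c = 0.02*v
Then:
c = -0.33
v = -18.00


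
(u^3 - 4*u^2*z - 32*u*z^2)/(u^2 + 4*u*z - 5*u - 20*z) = u*(u - 8*z)/(u - 5)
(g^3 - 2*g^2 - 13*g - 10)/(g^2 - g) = (g^3 - 2*g^2 - 13*g - 10)/(g*(g - 1))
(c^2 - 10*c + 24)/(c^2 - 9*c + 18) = (c - 4)/(c - 3)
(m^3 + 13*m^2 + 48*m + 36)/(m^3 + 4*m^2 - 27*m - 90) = (m^2 + 7*m + 6)/(m^2 - 2*m - 15)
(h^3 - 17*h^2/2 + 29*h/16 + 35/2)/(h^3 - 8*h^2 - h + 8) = (h^2 - h/2 - 35/16)/(h^2 - 1)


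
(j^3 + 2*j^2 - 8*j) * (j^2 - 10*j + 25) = j^5 - 8*j^4 - 3*j^3 + 130*j^2 - 200*j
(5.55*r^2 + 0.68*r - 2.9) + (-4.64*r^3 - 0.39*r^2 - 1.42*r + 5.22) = -4.64*r^3 + 5.16*r^2 - 0.74*r + 2.32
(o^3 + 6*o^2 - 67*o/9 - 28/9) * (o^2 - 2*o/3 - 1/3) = o^5 + 16*o^4/3 - 106*o^3/9 - 4*o^2/27 + 41*o/9 + 28/27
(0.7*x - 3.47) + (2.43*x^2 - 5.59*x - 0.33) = 2.43*x^2 - 4.89*x - 3.8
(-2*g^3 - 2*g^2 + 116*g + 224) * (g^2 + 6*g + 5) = -2*g^5 - 14*g^4 + 94*g^3 + 910*g^2 + 1924*g + 1120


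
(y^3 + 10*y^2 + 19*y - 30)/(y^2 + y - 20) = (y^2 + 5*y - 6)/(y - 4)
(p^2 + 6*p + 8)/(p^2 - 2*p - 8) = (p + 4)/(p - 4)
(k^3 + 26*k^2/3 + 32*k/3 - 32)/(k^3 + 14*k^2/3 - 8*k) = (k + 4)/k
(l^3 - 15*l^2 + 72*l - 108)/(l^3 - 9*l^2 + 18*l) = (l - 6)/l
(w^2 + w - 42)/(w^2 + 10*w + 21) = (w - 6)/(w + 3)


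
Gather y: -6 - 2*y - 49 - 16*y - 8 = -18*y - 63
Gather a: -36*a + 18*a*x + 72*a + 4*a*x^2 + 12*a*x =a*(4*x^2 + 30*x + 36)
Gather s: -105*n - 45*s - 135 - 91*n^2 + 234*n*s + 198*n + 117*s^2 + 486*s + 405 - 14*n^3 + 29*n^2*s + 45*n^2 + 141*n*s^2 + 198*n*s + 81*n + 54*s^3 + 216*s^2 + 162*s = -14*n^3 - 46*n^2 + 174*n + 54*s^3 + s^2*(141*n + 333) + s*(29*n^2 + 432*n + 603) + 270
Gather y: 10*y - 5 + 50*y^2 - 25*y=50*y^2 - 15*y - 5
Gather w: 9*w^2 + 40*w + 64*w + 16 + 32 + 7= 9*w^2 + 104*w + 55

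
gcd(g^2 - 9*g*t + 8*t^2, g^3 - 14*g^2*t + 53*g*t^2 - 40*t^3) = g^2 - 9*g*t + 8*t^2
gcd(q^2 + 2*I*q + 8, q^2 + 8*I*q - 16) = q + 4*I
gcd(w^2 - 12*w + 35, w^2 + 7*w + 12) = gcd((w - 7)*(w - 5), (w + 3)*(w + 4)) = 1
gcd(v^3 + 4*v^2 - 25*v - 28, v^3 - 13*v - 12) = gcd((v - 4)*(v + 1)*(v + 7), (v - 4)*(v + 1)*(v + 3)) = v^2 - 3*v - 4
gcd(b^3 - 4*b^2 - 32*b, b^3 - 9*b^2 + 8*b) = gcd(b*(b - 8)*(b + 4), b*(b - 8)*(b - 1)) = b^2 - 8*b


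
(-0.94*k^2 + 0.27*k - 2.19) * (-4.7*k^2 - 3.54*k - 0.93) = 4.418*k^4 + 2.0586*k^3 + 10.2114*k^2 + 7.5015*k + 2.0367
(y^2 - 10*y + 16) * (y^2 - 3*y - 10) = y^4 - 13*y^3 + 36*y^2 + 52*y - 160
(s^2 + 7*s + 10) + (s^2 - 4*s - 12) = 2*s^2 + 3*s - 2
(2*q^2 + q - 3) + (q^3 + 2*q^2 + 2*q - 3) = q^3 + 4*q^2 + 3*q - 6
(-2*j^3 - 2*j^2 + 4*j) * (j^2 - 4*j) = -2*j^5 + 6*j^4 + 12*j^3 - 16*j^2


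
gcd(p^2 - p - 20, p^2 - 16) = p + 4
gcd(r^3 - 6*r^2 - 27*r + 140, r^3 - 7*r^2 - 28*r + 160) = r^2 + r - 20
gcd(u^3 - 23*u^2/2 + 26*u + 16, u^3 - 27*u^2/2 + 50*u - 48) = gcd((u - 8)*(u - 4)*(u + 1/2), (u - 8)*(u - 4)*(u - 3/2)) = u^2 - 12*u + 32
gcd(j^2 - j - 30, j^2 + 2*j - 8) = 1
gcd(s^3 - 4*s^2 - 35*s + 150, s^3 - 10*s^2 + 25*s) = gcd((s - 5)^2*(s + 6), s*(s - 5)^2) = s^2 - 10*s + 25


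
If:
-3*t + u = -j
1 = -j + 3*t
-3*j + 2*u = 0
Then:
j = 2/3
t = 5/9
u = 1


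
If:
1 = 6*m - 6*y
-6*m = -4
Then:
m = 2/3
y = 1/2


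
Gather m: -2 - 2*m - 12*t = -2*m - 12*t - 2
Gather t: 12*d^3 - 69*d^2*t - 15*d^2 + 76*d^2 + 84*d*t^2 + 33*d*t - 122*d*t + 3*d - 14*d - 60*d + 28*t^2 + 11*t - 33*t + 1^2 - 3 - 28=12*d^3 + 61*d^2 - 71*d + t^2*(84*d + 28) + t*(-69*d^2 - 89*d - 22) - 30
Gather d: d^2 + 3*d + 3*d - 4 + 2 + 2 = d^2 + 6*d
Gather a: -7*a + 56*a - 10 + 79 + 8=49*a + 77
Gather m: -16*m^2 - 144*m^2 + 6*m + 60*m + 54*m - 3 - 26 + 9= -160*m^2 + 120*m - 20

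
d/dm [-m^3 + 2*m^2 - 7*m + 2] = -3*m^2 + 4*m - 7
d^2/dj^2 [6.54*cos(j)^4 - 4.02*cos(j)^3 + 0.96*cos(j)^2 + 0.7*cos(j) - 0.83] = -104.64*cos(j)^4 + 36.18*cos(j)^3 + 74.64*cos(j)^2 - 24.82*cos(j) + 1.92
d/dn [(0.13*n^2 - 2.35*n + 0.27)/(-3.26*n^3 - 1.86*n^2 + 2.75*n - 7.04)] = (0.4238*n^4 - 15.322*n^3 - 1.3729*n^2 - 0.825999999999999*n + 15.8015)/(10.6276*n^6 + 12.1272*n^5 - 14.4704*n^4 + 35.6708*n^3 + 33.7513*n^2 - 38.72*n + 49.5616)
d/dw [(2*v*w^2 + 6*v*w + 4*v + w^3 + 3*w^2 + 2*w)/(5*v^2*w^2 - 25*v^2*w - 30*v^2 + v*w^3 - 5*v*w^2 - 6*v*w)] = (-80*v^2 + 3*v*w^2 - 68*v*w - 36*v - 8*w^2)/(v*(25*v^2*w^2 - 300*v^2*w + 900*v^2 + 10*v*w^3 - 120*v*w^2 + 360*v*w + w^4 - 12*w^3 + 36*w^2))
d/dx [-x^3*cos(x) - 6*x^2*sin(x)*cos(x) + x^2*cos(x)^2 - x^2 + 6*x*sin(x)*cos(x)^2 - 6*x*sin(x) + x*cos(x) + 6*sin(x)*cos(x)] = x^3*sin(x) - x^2*sin(2*x) - 3*x^2*cos(x) - 6*x^2*cos(2*x) - x*sin(x) - 6*x*sin(2*x) - 9*x*cos(x)/2 + x*cos(2*x) + 9*x*cos(3*x)/2 - x - 9*sin(x)/2 + 3*sin(3*x)/2 + cos(x) + 6*cos(2*x)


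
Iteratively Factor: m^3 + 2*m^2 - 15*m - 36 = (m + 3)*(m^2 - m - 12) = (m + 3)^2*(m - 4)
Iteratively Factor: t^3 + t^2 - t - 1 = (t + 1)*(t^2 - 1) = (t + 1)^2*(t - 1)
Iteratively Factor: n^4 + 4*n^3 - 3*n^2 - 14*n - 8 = (n + 1)*(n^3 + 3*n^2 - 6*n - 8) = (n + 1)^2*(n^2 + 2*n - 8) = (n + 1)^2*(n + 4)*(n - 2)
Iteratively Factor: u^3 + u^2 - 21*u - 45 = (u + 3)*(u^2 - 2*u - 15) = (u - 5)*(u + 3)*(u + 3)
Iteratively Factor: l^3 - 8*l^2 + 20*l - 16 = (l - 2)*(l^2 - 6*l + 8) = (l - 4)*(l - 2)*(l - 2)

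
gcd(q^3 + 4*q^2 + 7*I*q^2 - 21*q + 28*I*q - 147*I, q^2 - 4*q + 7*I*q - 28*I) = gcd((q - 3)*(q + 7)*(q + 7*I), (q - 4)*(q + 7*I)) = q + 7*I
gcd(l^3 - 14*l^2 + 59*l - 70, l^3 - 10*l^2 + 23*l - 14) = l^2 - 9*l + 14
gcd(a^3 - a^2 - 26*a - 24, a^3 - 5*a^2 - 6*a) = a^2 - 5*a - 6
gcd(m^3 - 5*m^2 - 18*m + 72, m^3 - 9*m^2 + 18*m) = m^2 - 9*m + 18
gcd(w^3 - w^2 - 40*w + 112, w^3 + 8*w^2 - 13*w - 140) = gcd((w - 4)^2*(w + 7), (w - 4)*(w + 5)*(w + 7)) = w^2 + 3*w - 28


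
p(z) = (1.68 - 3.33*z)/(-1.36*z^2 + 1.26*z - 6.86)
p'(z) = (1.68 - 3.33*z)*(2.72*z - 1.26)/(-1.36*z^2 + 1.26*z - 6.86)^2 - 3.33/(-1.36*z^2 + 1.26*z - 6.86)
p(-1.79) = -0.57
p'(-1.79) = -0.01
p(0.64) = 0.07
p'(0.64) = 0.50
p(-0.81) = -0.50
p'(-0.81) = 0.18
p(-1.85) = -0.57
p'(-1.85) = -0.02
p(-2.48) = -0.54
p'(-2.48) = -0.05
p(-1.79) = -0.57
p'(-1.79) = -0.01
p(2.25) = 0.53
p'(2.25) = 0.07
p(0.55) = 0.02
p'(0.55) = 0.51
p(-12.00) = -0.19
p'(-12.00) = -0.01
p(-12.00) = -0.19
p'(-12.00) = -0.01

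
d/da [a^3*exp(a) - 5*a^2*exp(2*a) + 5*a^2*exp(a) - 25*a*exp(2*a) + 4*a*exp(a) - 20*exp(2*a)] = (a^3 - 10*a^2*exp(a) + 8*a^2 - 60*a*exp(a) + 14*a - 65*exp(a) + 4)*exp(a)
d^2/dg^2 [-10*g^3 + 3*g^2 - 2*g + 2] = 6 - 60*g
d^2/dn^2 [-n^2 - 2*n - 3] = -2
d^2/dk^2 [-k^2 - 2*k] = -2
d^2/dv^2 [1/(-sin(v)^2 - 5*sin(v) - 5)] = (4*sin(v)^4 + 15*sin(v)^3 - sin(v)^2 - 55*sin(v) - 40)/(sin(v)^2 + 5*sin(v) + 5)^3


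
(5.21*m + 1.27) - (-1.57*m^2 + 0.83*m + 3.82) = 1.57*m^2 + 4.38*m - 2.55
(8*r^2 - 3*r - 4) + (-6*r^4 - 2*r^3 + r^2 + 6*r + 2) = -6*r^4 - 2*r^3 + 9*r^2 + 3*r - 2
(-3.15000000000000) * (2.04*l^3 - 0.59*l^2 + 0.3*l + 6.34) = -6.426*l^3 + 1.8585*l^2 - 0.945*l - 19.971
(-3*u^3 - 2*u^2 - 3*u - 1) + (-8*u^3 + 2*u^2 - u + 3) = -11*u^3 - 4*u + 2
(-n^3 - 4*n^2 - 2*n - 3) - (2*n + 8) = -n^3 - 4*n^2 - 4*n - 11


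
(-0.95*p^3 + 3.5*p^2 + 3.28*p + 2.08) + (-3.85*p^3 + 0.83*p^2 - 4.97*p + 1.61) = -4.8*p^3 + 4.33*p^2 - 1.69*p + 3.69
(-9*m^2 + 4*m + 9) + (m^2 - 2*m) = -8*m^2 + 2*m + 9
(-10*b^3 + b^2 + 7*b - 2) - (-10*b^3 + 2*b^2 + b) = -b^2 + 6*b - 2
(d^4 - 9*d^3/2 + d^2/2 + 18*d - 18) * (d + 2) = d^5 - 5*d^4/2 - 17*d^3/2 + 19*d^2 + 18*d - 36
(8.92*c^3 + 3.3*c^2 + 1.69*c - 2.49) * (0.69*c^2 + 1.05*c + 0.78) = 6.1548*c^5 + 11.643*c^4 + 11.5887*c^3 + 2.6304*c^2 - 1.2963*c - 1.9422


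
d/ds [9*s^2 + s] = 18*s + 1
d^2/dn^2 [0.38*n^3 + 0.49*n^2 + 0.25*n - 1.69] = 2.28*n + 0.98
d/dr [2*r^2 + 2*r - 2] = 4*r + 2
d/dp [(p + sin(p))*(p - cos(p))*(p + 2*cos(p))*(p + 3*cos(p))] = -(p + sin(p))*(p - cos(p))*(p + 2*cos(p))*(3*sin(p) - 1) - (p + sin(p))*(p - cos(p))*(p + 3*cos(p))*(2*sin(p) - 1) + (p + sin(p))*(p + 2*cos(p))*(p + 3*cos(p))*(sin(p) + 1) + (p - cos(p))*(p + 2*cos(p))*(p + 3*cos(p))*(cos(p) + 1)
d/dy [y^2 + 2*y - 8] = 2*y + 2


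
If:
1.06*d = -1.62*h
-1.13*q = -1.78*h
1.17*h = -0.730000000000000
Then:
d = 0.95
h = -0.62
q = -0.98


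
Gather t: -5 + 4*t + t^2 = t^2 + 4*t - 5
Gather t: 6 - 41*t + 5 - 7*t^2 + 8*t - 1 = -7*t^2 - 33*t + 10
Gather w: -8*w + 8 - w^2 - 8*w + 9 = -w^2 - 16*w + 17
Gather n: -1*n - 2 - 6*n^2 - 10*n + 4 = -6*n^2 - 11*n + 2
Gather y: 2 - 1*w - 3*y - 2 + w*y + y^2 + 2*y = -w + y^2 + y*(w - 1)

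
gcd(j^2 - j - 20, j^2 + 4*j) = j + 4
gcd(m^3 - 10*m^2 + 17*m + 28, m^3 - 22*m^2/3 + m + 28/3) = m^2 - 6*m - 7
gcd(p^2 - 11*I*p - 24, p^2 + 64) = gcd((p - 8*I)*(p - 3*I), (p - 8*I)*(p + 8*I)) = p - 8*I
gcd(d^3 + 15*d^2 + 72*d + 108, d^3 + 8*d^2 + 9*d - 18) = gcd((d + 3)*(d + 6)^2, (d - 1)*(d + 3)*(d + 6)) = d^2 + 9*d + 18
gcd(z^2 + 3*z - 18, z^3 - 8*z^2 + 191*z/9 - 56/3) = z - 3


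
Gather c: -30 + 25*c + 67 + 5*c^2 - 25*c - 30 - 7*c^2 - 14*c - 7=-2*c^2 - 14*c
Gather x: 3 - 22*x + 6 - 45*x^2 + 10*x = -45*x^2 - 12*x + 9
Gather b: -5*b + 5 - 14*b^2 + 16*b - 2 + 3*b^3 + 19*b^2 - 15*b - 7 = 3*b^3 + 5*b^2 - 4*b - 4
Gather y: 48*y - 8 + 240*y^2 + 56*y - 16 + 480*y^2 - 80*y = 720*y^2 + 24*y - 24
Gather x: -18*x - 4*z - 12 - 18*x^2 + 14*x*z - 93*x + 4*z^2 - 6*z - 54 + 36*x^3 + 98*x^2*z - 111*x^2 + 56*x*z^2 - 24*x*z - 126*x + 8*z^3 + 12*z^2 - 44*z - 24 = 36*x^3 + x^2*(98*z - 129) + x*(56*z^2 - 10*z - 237) + 8*z^3 + 16*z^2 - 54*z - 90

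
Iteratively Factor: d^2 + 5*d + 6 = (d + 2)*(d + 3)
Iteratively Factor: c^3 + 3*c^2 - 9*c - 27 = (c + 3)*(c^2 - 9) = (c - 3)*(c + 3)*(c + 3)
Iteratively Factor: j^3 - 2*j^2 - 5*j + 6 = (j + 2)*(j^2 - 4*j + 3) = (j - 1)*(j + 2)*(j - 3)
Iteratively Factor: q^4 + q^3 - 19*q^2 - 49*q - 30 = (q + 3)*(q^3 - 2*q^2 - 13*q - 10) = (q + 1)*(q + 3)*(q^2 - 3*q - 10) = (q + 1)*(q + 2)*(q + 3)*(q - 5)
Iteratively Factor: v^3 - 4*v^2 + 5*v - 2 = (v - 2)*(v^2 - 2*v + 1) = (v - 2)*(v - 1)*(v - 1)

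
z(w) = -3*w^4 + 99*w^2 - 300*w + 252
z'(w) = -12*w^3 + 198*w - 300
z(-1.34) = 822.09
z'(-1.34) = -536.45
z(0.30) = 170.89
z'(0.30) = -240.92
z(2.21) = 0.96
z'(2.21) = 8.05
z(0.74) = 83.31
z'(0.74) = -158.34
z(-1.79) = 1075.41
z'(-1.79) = -585.60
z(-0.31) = 354.49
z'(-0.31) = -361.02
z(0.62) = 103.61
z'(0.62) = -180.10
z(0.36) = 156.78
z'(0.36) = -229.28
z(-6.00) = 1728.00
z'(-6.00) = 1104.00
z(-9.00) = -8712.00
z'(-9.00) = 6666.00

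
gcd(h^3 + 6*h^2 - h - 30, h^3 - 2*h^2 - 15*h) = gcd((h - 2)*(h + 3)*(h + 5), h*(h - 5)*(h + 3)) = h + 3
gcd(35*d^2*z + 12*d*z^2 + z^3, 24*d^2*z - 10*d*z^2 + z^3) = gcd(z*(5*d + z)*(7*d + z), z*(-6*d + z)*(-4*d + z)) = z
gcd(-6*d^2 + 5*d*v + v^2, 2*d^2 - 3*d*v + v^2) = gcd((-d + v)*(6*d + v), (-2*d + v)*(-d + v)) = -d + v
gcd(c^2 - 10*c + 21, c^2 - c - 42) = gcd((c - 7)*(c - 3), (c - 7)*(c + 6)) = c - 7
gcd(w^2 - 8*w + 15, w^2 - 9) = w - 3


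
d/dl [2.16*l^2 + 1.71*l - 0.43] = 4.32*l + 1.71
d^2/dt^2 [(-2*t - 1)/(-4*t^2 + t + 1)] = 2*(2*(-12*t - 1)*(-4*t^2 + t + 1) - (2*t + 1)*(8*t - 1)^2)/(-4*t^2 + t + 1)^3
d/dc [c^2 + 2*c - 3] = 2*c + 2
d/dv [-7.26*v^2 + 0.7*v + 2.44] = 0.7 - 14.52*v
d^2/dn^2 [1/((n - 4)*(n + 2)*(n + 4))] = 4*(3*n^4 + 8*n^3 - 18*n^2 + 160)/(n^9 + 6*n^8 - 36*n^7 - 280*n^6 + 192*n^5 + 4224*n^4 + 5120*n^3 - 18432*n^2 - 49152*n - 32768)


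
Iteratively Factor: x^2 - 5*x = (x - 5)*(x)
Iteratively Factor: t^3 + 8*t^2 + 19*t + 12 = (t + 3)*(t^2 + 5*t + 4) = (t + 1)*(t + 3)*(t + 4)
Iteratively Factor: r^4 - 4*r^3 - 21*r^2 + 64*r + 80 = (r - 4)*(r^3 - 21*r - 20) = (r - 4)*(r + 4)*(r^2 - 4*r - 5) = (r - 4)*(r + 1)*(r + 4)*(r - 5)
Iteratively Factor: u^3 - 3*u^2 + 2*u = (u - 2)*(u^2 - u) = u*(u - 2)*(u - 1)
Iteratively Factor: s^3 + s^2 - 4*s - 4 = (s + 2)*(s^2 - s - 2) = (s - 2)*(s + 2)*(s + 1)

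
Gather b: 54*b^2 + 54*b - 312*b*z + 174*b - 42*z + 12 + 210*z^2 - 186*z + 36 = 54*b^2 + b*(228 - 312*z) + 210*z^2 - 228*z + 48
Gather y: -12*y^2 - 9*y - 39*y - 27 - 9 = -12*y^2 - 48*y - 36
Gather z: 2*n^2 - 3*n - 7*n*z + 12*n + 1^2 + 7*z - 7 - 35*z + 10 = 2*n^2 + 9*n + z*(-7*n - 28) + 4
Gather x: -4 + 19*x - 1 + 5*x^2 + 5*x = 5*x^2 + 24*x - 5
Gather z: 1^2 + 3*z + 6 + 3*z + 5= 6*z + 12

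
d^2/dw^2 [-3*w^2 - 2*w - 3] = -6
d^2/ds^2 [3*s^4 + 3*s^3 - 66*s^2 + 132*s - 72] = 36*s^2 + 18*s - 132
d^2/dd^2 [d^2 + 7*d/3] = 2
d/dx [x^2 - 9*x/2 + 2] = 2*x - 9/2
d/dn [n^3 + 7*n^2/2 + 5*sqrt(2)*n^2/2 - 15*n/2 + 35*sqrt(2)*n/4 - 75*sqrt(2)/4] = 3*n^2 + 7*n + 5*sqrt(2)*n - 15/2 + 35*sqrt(2)/4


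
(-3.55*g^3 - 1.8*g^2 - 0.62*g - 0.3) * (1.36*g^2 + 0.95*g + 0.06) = -4.828*g^5 - 5.8205*g^4 - 2.7662*g^3 - 1.105*g^2 - 0.3222*g - 0.018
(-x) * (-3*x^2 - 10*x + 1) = 3*x^3 + 10*x^2 - x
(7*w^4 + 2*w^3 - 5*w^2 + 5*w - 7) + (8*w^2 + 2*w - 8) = 7*w^4 + 2*w^3 + 3*w^2 + 7*w - 15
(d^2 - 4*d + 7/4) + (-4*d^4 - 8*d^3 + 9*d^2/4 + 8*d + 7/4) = -4*d^4 - 8*d^3 + 13*d^2/4 + 4*d + 7/2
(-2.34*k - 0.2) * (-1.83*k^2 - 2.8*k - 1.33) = 4.2822*k^3 + 6.918*k^2 + 3.6722*k + 0.266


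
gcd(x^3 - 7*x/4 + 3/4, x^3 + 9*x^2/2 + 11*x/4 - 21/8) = x^2 + x - 3/4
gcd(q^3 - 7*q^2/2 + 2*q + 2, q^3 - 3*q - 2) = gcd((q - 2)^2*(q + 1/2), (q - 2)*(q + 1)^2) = q - 2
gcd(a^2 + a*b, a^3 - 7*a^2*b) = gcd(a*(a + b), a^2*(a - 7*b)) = a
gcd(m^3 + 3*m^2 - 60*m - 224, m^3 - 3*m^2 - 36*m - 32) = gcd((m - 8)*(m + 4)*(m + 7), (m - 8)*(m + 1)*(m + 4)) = m^2 - 4*m - 32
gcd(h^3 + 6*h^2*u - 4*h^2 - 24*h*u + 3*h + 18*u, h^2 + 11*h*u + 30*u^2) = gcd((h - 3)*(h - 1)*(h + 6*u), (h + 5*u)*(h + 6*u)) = h + 6*u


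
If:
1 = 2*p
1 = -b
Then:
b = -1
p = 1/2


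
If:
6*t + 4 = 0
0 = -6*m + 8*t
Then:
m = -8/9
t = -2/3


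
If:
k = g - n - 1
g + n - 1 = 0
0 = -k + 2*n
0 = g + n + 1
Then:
No Solution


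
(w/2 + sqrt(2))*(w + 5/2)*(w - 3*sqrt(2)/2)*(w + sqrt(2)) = w^4/2 + 3*sqrt(2)*w^3/4 + 5*w^3/4 - 5*w^2/2 + 15*sqrt(2)*w^2/8 - 25*w/4 - 3*sqrt(2)*w - 15*sqrt(2)/2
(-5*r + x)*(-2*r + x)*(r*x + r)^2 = 10*r^4*x^2 + 20*r^4*x + 10*r^4 - 7*r^3*x^3 - 14*r^3*x^2 - 7*r^3*x + r^2*x^4 + 2*r^2*x^3 + r^2*x^2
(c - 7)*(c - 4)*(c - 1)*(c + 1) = c^4 - 11*c^3 + 27*c^2 + 11*c - 28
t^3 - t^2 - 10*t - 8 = (t - 4)*(t + 1)*(t + 2)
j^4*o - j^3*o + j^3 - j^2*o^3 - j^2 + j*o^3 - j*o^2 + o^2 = (j - 1)*(j - o)*(j + o)*(j*o + 1)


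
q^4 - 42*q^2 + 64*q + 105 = (q - 5)*(q - 3)*(q + 1)*(q + 7)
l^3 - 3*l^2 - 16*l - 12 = (l - 6)*(l + 1)*(l + 2)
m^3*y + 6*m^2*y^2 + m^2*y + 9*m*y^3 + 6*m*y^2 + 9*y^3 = (m + 3*y)^2*(m*y + y)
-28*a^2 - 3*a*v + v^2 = (-7*a + v)*(4*a + v)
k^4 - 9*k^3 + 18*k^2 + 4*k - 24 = (k - 6)*(k - 2)^2*(k + 1)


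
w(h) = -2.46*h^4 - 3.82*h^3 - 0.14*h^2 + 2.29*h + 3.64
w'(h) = -9.84*h^3 - 11.46*h^2 - 0.28*h + 2.29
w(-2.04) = -11.79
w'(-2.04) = 38.71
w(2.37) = -120.18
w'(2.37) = -193.73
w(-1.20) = 2.19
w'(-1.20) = 3.13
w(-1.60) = -0.86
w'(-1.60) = 13.71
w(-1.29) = 1.84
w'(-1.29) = 4.70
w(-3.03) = -105.67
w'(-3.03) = 171.66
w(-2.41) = -32.21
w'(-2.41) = 74.14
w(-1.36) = 1.46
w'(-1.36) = 6.23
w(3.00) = -293.15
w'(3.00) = -367.37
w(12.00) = -57600.56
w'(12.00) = -18654.83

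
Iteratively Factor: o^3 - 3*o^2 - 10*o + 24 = (o + 3)*(o^2 - 6*o + 8) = (o - 4)*(o + 3)*(o - 2)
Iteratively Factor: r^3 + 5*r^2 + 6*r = (r)*(r^2 + 5*r + 6) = r*(r + 2)*(r + 3)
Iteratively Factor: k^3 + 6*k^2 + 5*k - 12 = (k + 3)*(k^2 + 3*k - 4) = (k - 1)*(k + 3)*(k + 4)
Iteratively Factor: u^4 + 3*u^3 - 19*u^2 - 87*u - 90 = (u - 5)*(u^3 + 8*u^2 + 21*u + 18) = (u - 5)*(u + 3)*(u^2 + 5*u + 6) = (u - 5)*(u + 2)*(u + 3)*(u + 3)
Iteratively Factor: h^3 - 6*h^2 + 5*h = (h)*(h^2 - 6*h + 5) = h*(h - 5)*(h - 1)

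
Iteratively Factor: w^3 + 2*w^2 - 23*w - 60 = (w - 5)*(w^2 + 7*w + 12) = (w - 5)*(w + 4)*(w + 3)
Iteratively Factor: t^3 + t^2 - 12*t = (t - 3)*(t^2 + 4*t) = t*(t - 3)*(t + 4)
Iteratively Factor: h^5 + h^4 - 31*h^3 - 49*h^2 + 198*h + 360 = (h - 3)*(h^4 + 4*h^3 - 19*h^2 - 106*h - 120) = (h - 3)*(h + 2)*(h^3 + 2*h^2 - 23*h - 60) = (h - 3)*(h + 2)*(h + 4)*(h^2 - 2*h - 15) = (h - 3)*(h + 2)*(h + 3)*(h + 4)*(h - 5)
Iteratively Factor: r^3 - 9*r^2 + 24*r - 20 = (r - 2)*(r^2 - 7*r + 10) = (r - 2)^2*(r - 5)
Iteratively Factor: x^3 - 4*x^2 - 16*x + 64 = (x - 4)*(x^2 - 16) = (x - 4)^2*(x + 4)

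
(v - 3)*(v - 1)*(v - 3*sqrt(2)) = v^3 - 3*sqrt(2)*v^2 - 4*v^2 + 3*v + 12*sqrt(2)*v - 9*sqrt(2)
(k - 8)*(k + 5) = k^2 - 3*k - 40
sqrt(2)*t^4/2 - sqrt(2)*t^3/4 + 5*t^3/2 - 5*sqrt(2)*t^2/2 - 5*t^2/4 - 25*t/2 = t*(t - 5/2)*(t + 5*sqrt(2)/2)*(sqrt(2)*t/2 + sqrt(2))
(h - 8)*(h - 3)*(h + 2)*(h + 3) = h^4 - 6*h^3 - 25*h^2 + 54*h + 144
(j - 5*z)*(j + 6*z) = j^2 + j*z - 30*z^2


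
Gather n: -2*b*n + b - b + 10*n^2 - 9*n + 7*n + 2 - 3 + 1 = 10*n^2 + n*(-2*b - 2)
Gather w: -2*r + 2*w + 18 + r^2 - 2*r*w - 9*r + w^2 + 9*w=r^2 - 11*r + w^2 + w*(11 - 2*r) + 18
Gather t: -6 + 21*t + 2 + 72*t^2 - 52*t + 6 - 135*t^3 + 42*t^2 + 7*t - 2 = -135*t^3 + 114*t^2 - 24*t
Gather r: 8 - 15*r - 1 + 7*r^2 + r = 7*r^2 - 14*r + 7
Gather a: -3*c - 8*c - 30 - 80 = -11*c - 110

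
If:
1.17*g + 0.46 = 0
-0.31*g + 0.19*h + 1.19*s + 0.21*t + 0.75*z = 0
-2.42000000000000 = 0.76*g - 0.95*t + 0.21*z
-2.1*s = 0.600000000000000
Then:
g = -0.39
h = -4.19168975069252*z - 1.31987593815849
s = -0.29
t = 0.221052631578947*z + 2.23283850652272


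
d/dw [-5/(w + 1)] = 5/(w + 1)^2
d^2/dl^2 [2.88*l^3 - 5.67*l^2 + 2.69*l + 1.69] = 17.28*l - 11.34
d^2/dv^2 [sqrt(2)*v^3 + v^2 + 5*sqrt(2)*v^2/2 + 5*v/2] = 6*sqrt(2)*v + 2 + 5*sqrt(2)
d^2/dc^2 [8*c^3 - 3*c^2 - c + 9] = 48*c - 6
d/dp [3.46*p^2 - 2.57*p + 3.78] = 6.92*p - 2.57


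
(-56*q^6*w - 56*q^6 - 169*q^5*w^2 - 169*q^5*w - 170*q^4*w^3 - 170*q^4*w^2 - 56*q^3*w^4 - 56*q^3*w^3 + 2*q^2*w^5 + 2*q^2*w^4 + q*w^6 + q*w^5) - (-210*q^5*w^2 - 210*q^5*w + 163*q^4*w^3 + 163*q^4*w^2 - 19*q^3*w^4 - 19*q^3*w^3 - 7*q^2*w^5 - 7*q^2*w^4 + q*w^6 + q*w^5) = -56*q^6*w - 56*q^6 + 41*q^5*w^2 + 41*q^5*w - 333*q^4*w^3 - 333*q^4*w^2 - 37*q^3*w^4 - 37*q^3*w^3 + 9*q^2*w^5 + 9*q^2*w^4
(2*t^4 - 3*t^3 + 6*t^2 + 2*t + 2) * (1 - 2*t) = -4*t^5 + 8*t^4 - 15*t^3 + 2*t^2 - 2*t + 2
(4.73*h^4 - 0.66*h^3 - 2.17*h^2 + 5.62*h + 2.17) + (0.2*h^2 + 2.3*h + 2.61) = 4.73*h^4 - 0.66*h^3 - 1.97*h^2 + 7.92*h + 4.78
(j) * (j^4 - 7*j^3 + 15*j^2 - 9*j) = j^5 - 7*j^4 + 15*j^3 - 9*j^2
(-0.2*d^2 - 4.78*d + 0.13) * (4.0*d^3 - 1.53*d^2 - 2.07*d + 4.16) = -0.8*d^5 - 18.814*d^4 + 8.2474*d^3 + 8.8637*d^2 - 20.1539*d + 0.5408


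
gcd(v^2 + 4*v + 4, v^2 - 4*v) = 1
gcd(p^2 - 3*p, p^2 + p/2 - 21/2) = p - 3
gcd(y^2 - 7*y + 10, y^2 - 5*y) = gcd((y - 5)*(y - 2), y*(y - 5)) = y - 5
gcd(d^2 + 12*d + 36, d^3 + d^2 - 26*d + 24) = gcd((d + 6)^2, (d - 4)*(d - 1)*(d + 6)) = d + 6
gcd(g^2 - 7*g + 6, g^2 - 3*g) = 1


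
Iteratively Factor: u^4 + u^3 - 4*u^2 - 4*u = (u + 1)*(u^3 - 4*u) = (u - 2)*(u + 1)*(u^2 + 2*u) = (u - 2)*(u + 1)*(u + 2)*(u)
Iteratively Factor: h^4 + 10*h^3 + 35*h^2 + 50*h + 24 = (h + 3)*(h^3 + 7*h^2 + 14*h + 8) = (h + 3)*(h + 4)*(h^2 + 3*h + 2) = (h + 2)*(h + 3)*(h + 4)*(h + 1)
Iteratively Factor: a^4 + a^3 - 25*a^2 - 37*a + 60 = (a - 5)*(a^3 + 6*a^2 + 5*a - 12) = (a - 5)*(a + 3)*(a^2 + 3*a - 4) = (a - 5)*(a + 3)*(a + 4)*(a - 1)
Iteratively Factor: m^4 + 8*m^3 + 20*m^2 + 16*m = (m)*(m^3 + 8*m^2 + 20*m + 16) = m*(m + 2)*(m^2 + 6*m + 8) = m*(m + 2)^2*(m + 4)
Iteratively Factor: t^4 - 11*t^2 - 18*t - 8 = (t + 2)*(t^3 - 2*t^2 - 7*t - 4) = (t + 1)*(t + 2)*(t^2 - 3*t - 4) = (t + 1)^2*(t + 2)*(t - 4)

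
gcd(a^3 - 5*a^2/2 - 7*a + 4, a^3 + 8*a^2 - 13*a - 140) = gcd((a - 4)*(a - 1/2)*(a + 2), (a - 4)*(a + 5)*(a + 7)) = a - 4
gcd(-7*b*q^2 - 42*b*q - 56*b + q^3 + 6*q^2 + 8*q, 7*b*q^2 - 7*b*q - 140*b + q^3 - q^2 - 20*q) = q + 4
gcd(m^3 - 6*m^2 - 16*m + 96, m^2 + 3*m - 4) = m + 4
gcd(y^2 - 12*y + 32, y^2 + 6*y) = 1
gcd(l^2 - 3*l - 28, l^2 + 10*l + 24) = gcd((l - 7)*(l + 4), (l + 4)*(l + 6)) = l + 4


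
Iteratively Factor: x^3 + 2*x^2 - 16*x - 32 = (x - 4)*(x^2 + 6*x + 8) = (x - 4)*(x + 2)*(x + 4)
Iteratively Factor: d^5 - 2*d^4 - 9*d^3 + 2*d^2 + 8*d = (d + 2)*(d^4 - 4*d^3 - d^2 + 4*d) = (d - 4)*(d + 2)*(d^3 - d) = (d - 4)*(d - 1)*(d + 2)*(d^2 + d) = (d - 4)*(d - 1)*(d + 1)*(d + 2)*(d)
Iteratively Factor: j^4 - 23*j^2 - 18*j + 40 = (j + 2)*(j^3 - 2*j^2 - 19*j + 20) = (j - 5)*(j + 2)*(j^2 + 3*j - 4) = (j - 5)*(j - 1)*(j + 2)*(j + 4)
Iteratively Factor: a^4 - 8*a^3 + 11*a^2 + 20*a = (a + 1)*(a^3 - 9*a^2 + 20*a) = a*(a + 1)*(a^2 - 9*a + 20) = a*(a - 5)*(a + 1)*(a - 4)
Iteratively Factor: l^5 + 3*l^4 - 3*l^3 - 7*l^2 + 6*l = (l - 1)*(l^4 + 4*l^3 + l^2 - 6*l) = (l - 1)*(l + 3)*(l^3 + l^2 - 2*l) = (l - 1)*(l + 2)*(l + 3)*(l^2 - l) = l*(l - 1)*(l + 2)*(l + 3)*(l - 1)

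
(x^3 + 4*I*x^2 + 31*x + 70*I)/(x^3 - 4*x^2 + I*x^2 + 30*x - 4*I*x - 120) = (x^2 + 9*I*x - 14)/(x^2 + x*(-4 + 6*I) - 24*I)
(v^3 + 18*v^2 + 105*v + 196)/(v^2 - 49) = (v^2 + 11*v + 28)/(v - 7)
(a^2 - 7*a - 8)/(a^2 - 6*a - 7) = (a - 8)/(a - 7)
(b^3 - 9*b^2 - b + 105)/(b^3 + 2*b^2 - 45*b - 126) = (b - 5)/(b + 6)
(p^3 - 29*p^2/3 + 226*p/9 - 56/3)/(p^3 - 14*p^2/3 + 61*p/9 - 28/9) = (p - 6)/(p - 1)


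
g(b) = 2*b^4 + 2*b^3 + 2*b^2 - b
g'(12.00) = 14735.00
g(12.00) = 45204.00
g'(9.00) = 6353.00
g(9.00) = 14733.00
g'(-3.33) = -243.19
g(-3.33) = 197.58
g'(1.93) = 86.58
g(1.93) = 47.65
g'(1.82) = 74.38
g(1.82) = 38.81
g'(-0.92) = -5.83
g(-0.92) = 2.49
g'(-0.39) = -2.12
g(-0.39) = 0.62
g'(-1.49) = -20.10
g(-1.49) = 9.17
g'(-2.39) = -85.50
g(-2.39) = 51.77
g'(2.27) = 132.57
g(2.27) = 84.53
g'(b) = 8*b^3 + 6*b^2 + 4*b - 1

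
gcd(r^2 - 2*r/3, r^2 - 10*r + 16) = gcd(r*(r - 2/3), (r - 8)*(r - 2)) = 1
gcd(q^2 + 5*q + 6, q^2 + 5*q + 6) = q^2 + 5*q + 6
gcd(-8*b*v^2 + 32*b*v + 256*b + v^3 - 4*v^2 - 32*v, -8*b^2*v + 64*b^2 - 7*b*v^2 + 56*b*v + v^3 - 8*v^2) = -8*b*v + 64*b + v^2 - 8*v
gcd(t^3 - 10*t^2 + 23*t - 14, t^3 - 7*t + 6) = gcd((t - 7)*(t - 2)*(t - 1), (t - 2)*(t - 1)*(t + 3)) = t^2 - 3*t + 2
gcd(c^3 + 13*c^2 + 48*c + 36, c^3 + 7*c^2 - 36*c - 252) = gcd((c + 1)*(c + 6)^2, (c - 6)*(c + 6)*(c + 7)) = c + 6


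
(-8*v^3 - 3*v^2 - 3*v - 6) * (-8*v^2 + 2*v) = 64*v^5 + 8*v^4 + 18*v^3 + 42*v^2 - 12*v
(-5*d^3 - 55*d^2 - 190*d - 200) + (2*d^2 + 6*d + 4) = -5*d^3 - 53*d^2 - 184*d - 196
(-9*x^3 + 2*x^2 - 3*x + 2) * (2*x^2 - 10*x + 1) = -18*x^5 + 94*x^4 - 35*x^3 + 36*x^2 - 23*x + 2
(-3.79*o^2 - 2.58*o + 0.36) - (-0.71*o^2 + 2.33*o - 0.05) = -3.08*o^2 - 4.91*o + 0.41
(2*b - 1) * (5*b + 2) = 10*b^2 - b - 2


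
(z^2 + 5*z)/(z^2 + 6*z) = (z + 5)/(z + 6)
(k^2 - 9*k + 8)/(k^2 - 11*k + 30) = (k^2 - 9*k + 8)/(k^2 - 11*k + 30)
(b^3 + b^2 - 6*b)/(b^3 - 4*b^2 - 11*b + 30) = b/(b - 5)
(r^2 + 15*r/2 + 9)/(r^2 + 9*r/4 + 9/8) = 4*(r + 6)/(4*r + 3)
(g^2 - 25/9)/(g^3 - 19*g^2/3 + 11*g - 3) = (9*g^2 - 25)/(3*(3*g^3 - 19*g^2 + 33*g - 9))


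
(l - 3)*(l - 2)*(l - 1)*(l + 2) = l^4 - 4*l^3 - l^2 + 16*l - 12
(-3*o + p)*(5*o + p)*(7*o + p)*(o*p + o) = -105*o^4*p - 105*o^4 - o^3*p^2 - o^3*p + 9*o^2*p^3 + 9*o^2*p^2 + o*p^4 + o*p^3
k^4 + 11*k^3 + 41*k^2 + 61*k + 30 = (k + 1)*(k + 2)*(k + 3)*(k + 5)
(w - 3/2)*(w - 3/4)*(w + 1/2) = w^3 - 7*w^2/4 + 9/16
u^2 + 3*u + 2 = (u + 1)*(u + 2)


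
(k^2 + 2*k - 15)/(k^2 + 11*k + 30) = (k - 3)/(k + 6)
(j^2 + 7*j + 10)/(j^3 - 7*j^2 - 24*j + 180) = (j + 2)/(j^2 - 12*j + 36)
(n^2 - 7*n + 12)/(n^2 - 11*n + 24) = (n - 4)/(n - 8)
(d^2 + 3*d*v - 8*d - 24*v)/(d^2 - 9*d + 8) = (d + 3*v)/(d - 1)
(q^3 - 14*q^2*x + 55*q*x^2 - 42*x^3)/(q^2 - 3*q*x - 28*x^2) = (q^2 - 7*q*x + 6*x^2)/(q + 4*x)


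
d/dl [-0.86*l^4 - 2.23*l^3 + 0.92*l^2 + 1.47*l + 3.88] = -3.44*l^3 - 6.69*l^2 + 1.84*l + 1.47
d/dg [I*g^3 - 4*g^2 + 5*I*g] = 3*I*g^2 - 8*g + 5*I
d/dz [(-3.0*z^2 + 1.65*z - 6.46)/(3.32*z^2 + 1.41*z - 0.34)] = (-9.708*z^2 + 44.9344*z + 8.5476)/(11.0224*z^4 + 9.3624*z^3 - 0.2695*z^2 - 0.9588*z + 0.1156)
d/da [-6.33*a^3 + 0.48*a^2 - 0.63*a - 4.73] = -18.99*a^2 + 0.96*a - 0.63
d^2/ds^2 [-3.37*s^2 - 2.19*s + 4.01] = -6.74000000000000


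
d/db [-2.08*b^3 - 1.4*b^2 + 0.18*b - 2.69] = -6.24*b^2 - 2.8*b + 0.18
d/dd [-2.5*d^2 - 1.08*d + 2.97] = -5.0*d - 1.08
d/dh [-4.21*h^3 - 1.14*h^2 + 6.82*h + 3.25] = -12.63*h^2 - 2.28*h + 6.82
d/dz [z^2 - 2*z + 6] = 2*z - 2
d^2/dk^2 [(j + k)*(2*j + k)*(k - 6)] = 6*j + 6*k - 12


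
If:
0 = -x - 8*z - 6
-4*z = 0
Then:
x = -6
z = 0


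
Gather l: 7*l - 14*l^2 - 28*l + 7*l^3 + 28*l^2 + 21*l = 7*l^3 + 14*l^2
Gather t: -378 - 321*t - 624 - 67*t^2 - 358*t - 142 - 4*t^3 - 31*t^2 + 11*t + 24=-4*t^3 - 98*t^2 - 668*t - 1120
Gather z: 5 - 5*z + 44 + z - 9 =40 - 4*z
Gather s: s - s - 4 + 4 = 0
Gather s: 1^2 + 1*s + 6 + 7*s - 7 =8*s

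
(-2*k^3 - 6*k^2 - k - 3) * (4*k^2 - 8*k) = -8*k^5 - 8*k^4 + 44*k^3 - 4*k^2 + 24*k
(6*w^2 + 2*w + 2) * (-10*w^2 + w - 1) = -60*w^4 - 14*w^3 - 24*w^2 - 2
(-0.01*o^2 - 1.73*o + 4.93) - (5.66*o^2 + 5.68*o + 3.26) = -5.67*o^2 - 7.41*o + 1.67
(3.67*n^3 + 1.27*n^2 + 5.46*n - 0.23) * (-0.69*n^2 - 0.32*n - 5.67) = -2.5323*n^5 - 2.0507*n^4 - 24.9827*n^3 - 8.7894*n^2 - 30.8846*n + 1.3041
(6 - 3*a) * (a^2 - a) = -3*a^3 + 9*a^2 - 6*a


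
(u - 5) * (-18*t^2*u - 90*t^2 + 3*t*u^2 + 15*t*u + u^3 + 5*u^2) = -18*t^2*u^2 + 450*t^2 + 3*t*u^3 - 75*t*u + u^4 - 25*u^2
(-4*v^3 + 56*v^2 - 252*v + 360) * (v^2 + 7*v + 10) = -4*v^5 + 28*v^4 + 100*v^3 - 844*v^2 + 3600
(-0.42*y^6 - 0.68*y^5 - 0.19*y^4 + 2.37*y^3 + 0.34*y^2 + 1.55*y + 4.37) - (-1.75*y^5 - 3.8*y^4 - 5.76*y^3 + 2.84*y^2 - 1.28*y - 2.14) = -0.42*y^6 + 1.07*y^5 + 3.61*y^4 + 8.13*y^3 - 2.5*y^2 + 2.83*y + 6.51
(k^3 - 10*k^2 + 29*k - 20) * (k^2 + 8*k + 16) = k^5 - 2*k^4 - 35*k^3 + 52*k^2 + 304*k - 320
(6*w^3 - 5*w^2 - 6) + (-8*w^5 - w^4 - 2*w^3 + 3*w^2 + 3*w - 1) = -8*w^5 - w^4 + 4*w^3 - 2*w^2 + 3*w - 7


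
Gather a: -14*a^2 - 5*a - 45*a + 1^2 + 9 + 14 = -14*a^2 - 50*a + 24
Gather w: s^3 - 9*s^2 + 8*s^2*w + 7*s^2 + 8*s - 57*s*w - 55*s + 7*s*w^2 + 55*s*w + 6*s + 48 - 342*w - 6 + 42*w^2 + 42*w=s^3 - 2*s^2 - 41*s + w^2*(7*s + 42) + w*(8*s^2 - 2*s - 300) + 42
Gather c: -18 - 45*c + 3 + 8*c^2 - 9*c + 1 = 8*c^2 - 54*c - 14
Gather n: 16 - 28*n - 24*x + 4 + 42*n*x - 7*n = n*(42*x - 35) - 24*x + 20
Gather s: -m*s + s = s*(1 - m)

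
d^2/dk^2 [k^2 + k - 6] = 2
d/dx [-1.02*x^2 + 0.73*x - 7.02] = 0.73 - 2.04*x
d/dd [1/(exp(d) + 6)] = -exp(d)/(exp(d) + 6)^2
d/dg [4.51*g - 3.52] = 4.51000000000000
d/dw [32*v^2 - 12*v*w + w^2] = -12*v + 2*w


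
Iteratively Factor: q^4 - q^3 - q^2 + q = (q + 1)*(q^3 - 2*q^2 + q) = (q - 1)*(q + 1)*(q^2 - q) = q*(q - 1)*(q + 1)*(q - 1)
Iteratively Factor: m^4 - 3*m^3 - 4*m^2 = (m)*(m^3 - 3*m^2 - 4*m) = m^2*(m^2 - 3*m - 4) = m^2*(m + 1)*(m - 4)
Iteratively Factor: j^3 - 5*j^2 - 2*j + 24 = (j + 2)*(j^2 - 7*j + 12) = (j - 4)*(j + 2)*(j - 3)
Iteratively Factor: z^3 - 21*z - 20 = (z + 4)*(z^2 - 4*z - 5) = (z + 1)*(z + 4)*(z - 5)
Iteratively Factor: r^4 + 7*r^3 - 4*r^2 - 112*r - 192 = (r + 4)*(r^3 + 3*r^2 - 16*r - 48) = (r - 4)*(r + 4)*(r^2 + 7*r + 12) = (r - 4)*(r + 4)^2*(r + 3)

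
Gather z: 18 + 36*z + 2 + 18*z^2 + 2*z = 18*z^2 + 38*z + 20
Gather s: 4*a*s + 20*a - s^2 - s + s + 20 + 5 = 4*a*s + 20*a - s^2 + 25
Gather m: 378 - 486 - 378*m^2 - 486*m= -378*m^2 - 486*m - 108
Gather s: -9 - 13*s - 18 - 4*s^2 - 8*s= -4*s^2 - 21*s - 27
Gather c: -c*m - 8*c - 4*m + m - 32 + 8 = c*(-m - 8) - 3*m - 24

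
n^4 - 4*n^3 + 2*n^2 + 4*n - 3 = (n - 3)*(n - 1)^2*(n + 1)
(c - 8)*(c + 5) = c^2 - 3*c - 40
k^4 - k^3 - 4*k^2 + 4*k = k*(k - 2)*(k - 1)*(k + 2)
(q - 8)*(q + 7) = q^2 - q - 56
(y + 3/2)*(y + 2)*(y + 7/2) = y^3 + 7*y^2 + 61*y/4 + 21/2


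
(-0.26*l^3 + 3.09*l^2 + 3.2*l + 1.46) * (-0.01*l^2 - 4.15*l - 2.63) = 0.0026*l^5 + 1.0481*l^4 - 12.1717*l^3 - 21.4213*l^2 - 14.475*l - 3.8398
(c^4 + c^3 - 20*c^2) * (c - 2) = c^5 - c^4 - 22*c^3 + 40*c^2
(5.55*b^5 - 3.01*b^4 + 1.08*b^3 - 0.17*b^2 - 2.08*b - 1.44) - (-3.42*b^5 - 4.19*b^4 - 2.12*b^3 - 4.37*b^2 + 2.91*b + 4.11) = 8.97*b^5 + 1.18*b^4 + 3.2*b^3 + 4.2*b^2 - 4.99*b - 5.55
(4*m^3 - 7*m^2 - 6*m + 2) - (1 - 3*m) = 4*m^3 - 7*m^2 - 3*m + 1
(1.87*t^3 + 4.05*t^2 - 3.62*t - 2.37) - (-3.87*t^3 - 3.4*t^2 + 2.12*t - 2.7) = 5.74*t^3 + 7.45*t^2 - 5.74*t + 0.33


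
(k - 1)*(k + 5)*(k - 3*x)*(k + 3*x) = k^4 + 4*k^3 - 9*k^2*x^2 - 5*k^2 - 36*k*x^2 + 45*x^2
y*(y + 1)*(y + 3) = y^3 + 4*y^2 + 3*y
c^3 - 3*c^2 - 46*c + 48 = (c - 8)*(c - 1)*(c + 6)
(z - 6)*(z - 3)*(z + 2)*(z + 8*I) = z^4 - 7*z^3 + 8*I*z^3 - 56*I*z^2 + 36*z + 288*I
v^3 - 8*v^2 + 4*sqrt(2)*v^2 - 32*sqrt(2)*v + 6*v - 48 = (v - 8)*(v + sqrt(2))*(v + 3*sqrt(2))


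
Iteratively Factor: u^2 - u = (u - 1)*(u)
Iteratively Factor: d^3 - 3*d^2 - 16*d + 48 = (d - 3)*(d^2 - 16) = (d - 4)*(d - 3)*(d + 4)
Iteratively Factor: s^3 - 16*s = (s)*(s^2 - 16) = s*(s - 4)*(s + 4)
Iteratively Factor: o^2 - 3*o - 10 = (o - 5)*(o + 2)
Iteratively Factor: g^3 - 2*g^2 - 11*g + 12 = (g - 4)*(g^2 + 2*g - 3) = (g - 4)*(g + 3)*(g - 1)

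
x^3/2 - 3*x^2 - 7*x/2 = x*(x/2 + 1/2)*(x - 7)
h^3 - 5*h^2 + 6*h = h*(h - 3)*(h - 2)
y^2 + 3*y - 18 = (y - 3)*(y + 6)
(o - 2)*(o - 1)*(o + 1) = o^3 - 2*o^2 - o + 2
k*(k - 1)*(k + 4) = k^3 + 3*k^2 - 4*k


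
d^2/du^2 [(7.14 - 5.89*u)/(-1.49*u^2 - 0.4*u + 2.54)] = ((16.5652 - 52.6566*u)*(1.49*u^2 + 0.4*u - 2.54) + (2.98*u + 0.4)*(5.89*u - 7.14)*(5.96*u + 0.8))/(1.49*u^2 + 0.4*u - 2.54)^3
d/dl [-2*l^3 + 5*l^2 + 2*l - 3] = -6*l^2 + 10*l + 2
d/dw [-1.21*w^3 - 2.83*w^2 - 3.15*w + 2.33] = -3.63*w^2 - 5.66*w - 3.15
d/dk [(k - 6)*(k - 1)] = 2*k - 7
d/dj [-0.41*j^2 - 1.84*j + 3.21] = -0.82*j - 1.84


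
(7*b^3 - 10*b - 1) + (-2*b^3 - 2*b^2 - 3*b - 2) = 5*b^3 - 2*b^2 - 13*b - 3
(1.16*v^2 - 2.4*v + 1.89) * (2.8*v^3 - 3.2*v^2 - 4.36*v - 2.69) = 3.248*v^5 - 10.432*v^4 + 7.9144*v^3 + 1.2956*v^2 - 1.7844*v - 5.0841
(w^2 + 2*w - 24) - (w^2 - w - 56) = 3*w + 32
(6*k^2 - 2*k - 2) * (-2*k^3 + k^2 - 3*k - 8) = -12*k^5 + 10*k^4 - 16*k^3 - 44*k^2 + 22*k + 16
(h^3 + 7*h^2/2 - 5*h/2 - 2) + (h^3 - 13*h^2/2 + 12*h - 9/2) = 2*h^3 - 3*h^2 + 19*h/2 - 13/2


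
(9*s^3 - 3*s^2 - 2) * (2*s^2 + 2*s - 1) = 18*s^5 + 12*s^4 - 15*s^3 - s^2 - 4*s + 2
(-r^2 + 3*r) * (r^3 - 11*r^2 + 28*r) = -r^5 + 14*r^4 - 61*r^3 + 84*r^2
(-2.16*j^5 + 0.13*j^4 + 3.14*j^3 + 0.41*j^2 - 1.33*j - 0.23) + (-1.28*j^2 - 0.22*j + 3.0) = -2.16*j^5 + 0.13*j^4 + 3.14*j^3 - 0.87*j^2 - 1.55*j + 2.77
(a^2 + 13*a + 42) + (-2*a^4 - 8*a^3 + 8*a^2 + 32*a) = -2*a^4 - 8*a^3 + 9*a^2 + 45*a + 42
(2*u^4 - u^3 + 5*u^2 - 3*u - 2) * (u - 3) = 2*u^5 - 7*u^4 + 8*u^3 - 18*u^2 + 7*u + 6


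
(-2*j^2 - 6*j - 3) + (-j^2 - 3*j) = -3*j^2 - 9*j - 3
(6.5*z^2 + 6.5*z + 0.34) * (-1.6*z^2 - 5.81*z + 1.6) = -10.4*z^4 - 48.165*z^3 - 27.909*z^2 + 8.4246*z + 0.544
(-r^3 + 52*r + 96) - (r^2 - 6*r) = -r^3 - r^2 + 58*r + 96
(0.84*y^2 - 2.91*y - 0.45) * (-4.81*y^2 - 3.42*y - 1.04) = -4.0404*y^4 + 11.1243*y^3 + 11.2431*y^2 + 4.5654*y + 0.468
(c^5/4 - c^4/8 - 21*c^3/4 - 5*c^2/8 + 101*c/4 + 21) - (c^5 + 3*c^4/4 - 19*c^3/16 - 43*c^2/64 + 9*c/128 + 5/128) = -3*c^5/4 - 7*c^4/8 - 65*c^3/16 + 3*c^2/64 + 3223*c/128 + 2683/128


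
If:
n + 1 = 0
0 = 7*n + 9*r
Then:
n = -1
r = 7/9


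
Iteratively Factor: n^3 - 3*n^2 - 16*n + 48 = (n + 4)*(n^2 - 7*n + 12) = (n - 4)*(n + 4)*(n - 3)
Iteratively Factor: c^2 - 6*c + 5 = (c - 1)*(c - 5)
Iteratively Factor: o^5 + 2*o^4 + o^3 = (o)*(o^4 + 2*o^3 + o^2) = o^2*(o^3 + 2*o^2 + o) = o^2*(o + 1)*(o^2 + o) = o^2*(o + 1)^2*(o)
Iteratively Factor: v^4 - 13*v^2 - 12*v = (v + 1)*(v^3 - v^2 - 12*v) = v*(v + 1)*(v^2 - v - 12) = v*(v + 1)*(v + 3)*(v - 4)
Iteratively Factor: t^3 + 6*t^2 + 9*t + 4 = (t + 4)*(t^2 + 2*t + 1) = (t + 1)*(t + 4)*(t + 1)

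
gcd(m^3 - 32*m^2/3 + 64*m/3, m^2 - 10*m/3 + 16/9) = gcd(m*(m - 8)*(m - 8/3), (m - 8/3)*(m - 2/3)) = m - 8/3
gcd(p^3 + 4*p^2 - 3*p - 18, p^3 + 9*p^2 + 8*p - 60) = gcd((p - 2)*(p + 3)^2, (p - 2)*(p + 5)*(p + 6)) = p - 2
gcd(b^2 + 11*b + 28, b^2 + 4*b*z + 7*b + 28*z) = b + 7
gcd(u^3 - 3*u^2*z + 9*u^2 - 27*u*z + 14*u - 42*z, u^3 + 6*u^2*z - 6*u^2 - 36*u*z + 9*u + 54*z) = 1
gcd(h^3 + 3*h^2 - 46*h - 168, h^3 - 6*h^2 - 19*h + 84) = h^2 - 3*h - 28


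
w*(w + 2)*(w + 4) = w^3 + 6*w^2 + 8*w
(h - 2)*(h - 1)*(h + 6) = h^3 + 3*h^2 - 16*h + 12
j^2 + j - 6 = (j - 2)*(j + 3)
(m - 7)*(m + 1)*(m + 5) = m^3 - m^2 - 37*m - 35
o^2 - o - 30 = (o - 6)*(o + 5)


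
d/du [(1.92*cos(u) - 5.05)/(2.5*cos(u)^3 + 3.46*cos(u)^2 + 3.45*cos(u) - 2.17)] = (9.6*cos(u)^3 - 31.2318*cos(u)^2 - 34.946*cos(u) - 13.2561)*sin(u)/(6.25*cos(u)^6 + 17.3*cos(u)^5 + 29.2216*cos(u)^4 + 13.024*cos(u)^3 - 3.1139*cos(u)^2 - 14.973*cos(u) + 4.7089)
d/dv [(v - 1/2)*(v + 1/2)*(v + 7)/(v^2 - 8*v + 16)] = (4*v^3 - 48*v^2 - 223*v + 18)/(4*(v^3 - 12*v^2 + 48*v - 64))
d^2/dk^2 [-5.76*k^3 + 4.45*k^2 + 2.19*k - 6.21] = 8.9 - 34.56*k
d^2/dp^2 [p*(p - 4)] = 2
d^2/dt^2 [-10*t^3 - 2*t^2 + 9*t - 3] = -60*t - 4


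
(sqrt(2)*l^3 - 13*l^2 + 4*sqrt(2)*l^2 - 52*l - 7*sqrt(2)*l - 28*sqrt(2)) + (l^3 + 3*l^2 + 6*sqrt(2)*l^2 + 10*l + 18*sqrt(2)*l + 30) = l^3 + sqrt(2)*l^3 - 10*l^2 + 10*sqrt(2)*l^2 - 42*l + 11*sqrt(2)*l - 28*sqrt(2) + 30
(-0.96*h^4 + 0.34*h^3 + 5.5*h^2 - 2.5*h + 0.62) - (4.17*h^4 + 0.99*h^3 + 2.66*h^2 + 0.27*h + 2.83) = -5.13*h^4 - 0.65*h^3 + 2.84*h^2 - 2.77*h - 2.21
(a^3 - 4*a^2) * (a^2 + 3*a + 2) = a^5 - a^4 - 10*a^3 - 8*a^2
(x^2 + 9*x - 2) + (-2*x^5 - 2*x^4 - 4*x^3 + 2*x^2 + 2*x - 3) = -2*x^5 - 2*x^4 - 4*x^3 + 3*x^2 + 11*x - 5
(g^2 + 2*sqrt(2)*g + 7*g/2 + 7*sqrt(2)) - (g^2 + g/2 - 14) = 2*sqrt(2)*g + 3*g + 7*sqrt(2) + 14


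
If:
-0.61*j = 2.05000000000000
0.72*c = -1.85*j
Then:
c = 8.64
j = -3.36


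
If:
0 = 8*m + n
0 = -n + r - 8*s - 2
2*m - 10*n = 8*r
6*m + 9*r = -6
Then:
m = -8/131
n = 64/131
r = -82/131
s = -51/131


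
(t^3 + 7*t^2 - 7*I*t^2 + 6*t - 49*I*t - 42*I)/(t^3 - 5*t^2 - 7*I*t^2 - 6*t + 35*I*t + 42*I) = (t + 6)/(t - 6)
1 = 1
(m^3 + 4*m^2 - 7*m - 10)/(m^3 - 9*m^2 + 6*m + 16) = (m + 5)/(m - 8)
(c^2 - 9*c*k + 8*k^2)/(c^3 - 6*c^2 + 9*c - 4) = (c^2 - 9*c*k + 8*k^2)/(c^3 - 6*c^2 + 9*c - 4)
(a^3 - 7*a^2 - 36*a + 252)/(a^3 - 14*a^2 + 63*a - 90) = (a^2 - a - 42)/(a^2 - 8*a + 15)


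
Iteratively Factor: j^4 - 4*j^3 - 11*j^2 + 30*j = (j + 3)*(j^3 - 7*j^2 + 10*j) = (j - 2)*(j + 3)*(j^2 - 5*j) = (j - 5)*(j - 2)*(j + 3)*(j)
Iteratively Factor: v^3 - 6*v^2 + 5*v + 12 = (v - 3)*(v^2 - 3*v - 4) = (v - 3)*(v + 1)*(v - 4)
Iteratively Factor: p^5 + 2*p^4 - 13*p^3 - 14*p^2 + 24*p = (p - 1)*(p^4 + 3*p^3 - 10*p^2 - 24*p) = (p - 1)*(p + 4)*(p^3 - p^2 - 6*p) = (p - 1)*(p + 2)*(p + 4)*(p^2 - 3*p) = (p - 3)*(p - 1)*(p + 2)*(p + 4)*(p)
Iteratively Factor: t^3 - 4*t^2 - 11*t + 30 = (t + 3)*(t^2 - 7*t + 10) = (t - 2)*(t + 3)*(t - 5)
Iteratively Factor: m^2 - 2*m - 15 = (m + 3)*(m - 5)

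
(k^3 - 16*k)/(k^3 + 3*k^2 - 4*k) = (k - 4)/(k - 1)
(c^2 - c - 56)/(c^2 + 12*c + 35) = (c - 8)/(c + 5)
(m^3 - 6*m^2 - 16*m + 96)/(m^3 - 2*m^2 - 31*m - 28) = (m^2 - 10*m + 24)/(m^2 - 6*m - 7)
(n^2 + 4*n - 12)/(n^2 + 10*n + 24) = (n - 2)/(n + 4)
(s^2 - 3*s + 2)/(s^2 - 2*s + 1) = (s - 2)/(s - 1)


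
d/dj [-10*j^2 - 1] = -20*j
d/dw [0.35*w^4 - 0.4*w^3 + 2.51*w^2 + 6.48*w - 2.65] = 1.4*w^3 - 1.2*w^2 + 5.02*w + 6.48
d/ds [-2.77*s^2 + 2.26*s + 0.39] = 2.26 - 5.54*s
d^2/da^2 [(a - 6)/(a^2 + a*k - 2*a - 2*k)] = 2*((a - 6)*(2*a + k - 2)^2 + (-3*a - k + 8)*(a^2 + a*k - 2*a - 2*k))/(a^2 + a*k - 2*a - 2*k)^3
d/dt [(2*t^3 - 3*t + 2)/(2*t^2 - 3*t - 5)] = (4*t^4 - 12*t^3 - 24*t^2 - 8*t + 21)/(4*t^4 - 12*t^3 - 11*t^2 + 30*t + 25)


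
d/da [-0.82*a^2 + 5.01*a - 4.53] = 5.01 - 1.64*a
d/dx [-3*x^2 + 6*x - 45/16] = 6 - 6*x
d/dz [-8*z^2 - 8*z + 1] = -16*z - 8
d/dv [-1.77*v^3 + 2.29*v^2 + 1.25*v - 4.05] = -5.31*v^2 + 4.58*v + 1.25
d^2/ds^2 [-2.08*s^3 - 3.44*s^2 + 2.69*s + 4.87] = -12.48*s - 6.88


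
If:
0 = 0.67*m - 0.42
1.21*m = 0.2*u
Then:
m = 0.63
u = 3.79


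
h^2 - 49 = (h - 7)*(h + 7)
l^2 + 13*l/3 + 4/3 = (l + 1/3)*(l + 4)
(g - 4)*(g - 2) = g^2 - 6*g + 8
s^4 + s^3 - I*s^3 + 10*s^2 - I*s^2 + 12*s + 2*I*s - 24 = (s - 1)*(s + 2)*(s - 4*I)*(s + 3*I)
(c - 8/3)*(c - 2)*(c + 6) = c^3 + 4*c^2/3 - 68*c/3 + 32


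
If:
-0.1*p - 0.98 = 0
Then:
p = -9.80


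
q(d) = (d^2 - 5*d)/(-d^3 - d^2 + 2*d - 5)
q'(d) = (2*d - 5)/(-d^3 - d^2 + 2*d - 5) + (d^2 - 5*d)*(3*d^2 + 2*d - 2)/(-d^3 - d^2 + 2*d - 5)^2 = (d*(d - 5)*(3*d^2 + 2*d - 2) + (5 - 2*d)*(d^3 + d^2 - 2*d + 5))/(d^3 + d^2 - 2*d + 5)^2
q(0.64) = 0.64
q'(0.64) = 0.77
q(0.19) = 0.20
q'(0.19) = 1.05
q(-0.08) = -0.08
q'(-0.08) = 0.97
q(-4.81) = 0.64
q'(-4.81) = 0.31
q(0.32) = 0.33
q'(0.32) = 1.05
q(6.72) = -0.03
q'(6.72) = -0.01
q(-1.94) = -2.52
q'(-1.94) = 4.21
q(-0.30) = -0.28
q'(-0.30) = 0.87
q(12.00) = -0.05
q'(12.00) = 0.00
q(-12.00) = 0.13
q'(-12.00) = 0.02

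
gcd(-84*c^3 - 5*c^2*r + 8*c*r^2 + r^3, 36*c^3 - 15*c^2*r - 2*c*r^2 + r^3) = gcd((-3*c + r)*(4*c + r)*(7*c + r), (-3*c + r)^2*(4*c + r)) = -12*c^2 + c*r + r^2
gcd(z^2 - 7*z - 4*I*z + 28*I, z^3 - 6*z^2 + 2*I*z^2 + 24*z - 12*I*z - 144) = z - 4*I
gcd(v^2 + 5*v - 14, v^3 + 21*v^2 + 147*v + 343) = v + 7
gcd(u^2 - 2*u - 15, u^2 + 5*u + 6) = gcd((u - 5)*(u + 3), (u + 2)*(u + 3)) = u + 3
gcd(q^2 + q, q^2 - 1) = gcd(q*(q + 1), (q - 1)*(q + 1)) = q + 1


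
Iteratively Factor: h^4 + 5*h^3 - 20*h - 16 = (h - 2)*(h^3 + 7*h^2 + 14*h + 8) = (h - 2)*(h + 2)*(h^2 + 5*h + 4) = (h - 2)*(h + 2)*(h + 4)*(h + 1)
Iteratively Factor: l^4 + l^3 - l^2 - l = (l)*(l^3 + l^2 - l - 1) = l*(l + 1)*(l^2 - 1) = l*(l - 1)*(l + 1)*(l + 1)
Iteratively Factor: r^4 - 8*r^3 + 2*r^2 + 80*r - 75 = (r - 5)*(r^3 - 3*r^2 - 13*r + 15) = (r - 5)^2*(r^2 + 2*r - 3) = (r - 5)^2*(r + 3)*(r - 1)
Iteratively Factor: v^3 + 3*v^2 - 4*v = (v)*(v^2 + 3*v - 4) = v*(v - 1)*(v + 4)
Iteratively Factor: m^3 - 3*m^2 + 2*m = (m - 1)*(m^2 - 2*m) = m*(m - 1)*(m - 2)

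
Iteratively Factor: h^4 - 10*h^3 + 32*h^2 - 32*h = (h - 4)*(h^3 - 6*h^2 + 8*h) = (h - 4)^2*(h^2 - 2*h) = h*(h - 4)^2*(h - 2)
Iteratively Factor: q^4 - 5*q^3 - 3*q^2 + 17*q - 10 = (q - 5)*(q^3 - 3*q + 2) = (q - 5)*(q - 1)*(q^2 + q - 2) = (q - 5)*(q - 1)*(q + 2)*(q - 1)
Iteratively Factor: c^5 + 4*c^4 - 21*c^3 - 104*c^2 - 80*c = (c + 4)*(c^4 - 21*c^2 - 20*c) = (c + 4)^2*(c^3 - 4*c^2 - 5*c) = c*(c + 4)^2*(c^2 - 4*c - 5) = c*(c + 1)*(c + 4)^2*(c - 5)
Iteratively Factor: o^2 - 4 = (o + 2)*(o - 2)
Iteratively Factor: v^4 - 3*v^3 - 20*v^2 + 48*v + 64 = (v - 4)*(v^3 + v^2 - 16*v - 16) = (v - 4)*(v + 1)*(v^2 - 16) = (v - 4)*(v + 1)*(v + 4)*(v - 4)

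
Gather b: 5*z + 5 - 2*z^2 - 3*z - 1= -2*z^2 + 2*z + 4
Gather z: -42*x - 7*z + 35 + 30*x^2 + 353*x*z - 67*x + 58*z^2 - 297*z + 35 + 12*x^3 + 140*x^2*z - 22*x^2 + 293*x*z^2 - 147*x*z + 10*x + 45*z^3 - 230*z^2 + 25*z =12*x^3 + 8*x^2 - 99*x + 45*z^3 + z^2*(293*x - 172) + z*(140*x^2 + 206*x - 279) + 70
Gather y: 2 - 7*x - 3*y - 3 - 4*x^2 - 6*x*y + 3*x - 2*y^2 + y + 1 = -4*x^2 - 4*x - 2*y^2 + y*(-6*x - 2)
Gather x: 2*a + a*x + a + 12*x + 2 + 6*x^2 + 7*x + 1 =3*a + 6*x^2 + x*(a + 19) + 3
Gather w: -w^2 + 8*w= -w^2 + 8*w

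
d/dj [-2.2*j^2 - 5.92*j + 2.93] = -4.4*j - 5.92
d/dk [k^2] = 2*k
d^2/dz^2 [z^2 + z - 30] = 2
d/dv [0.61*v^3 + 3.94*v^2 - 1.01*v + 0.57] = 1.83*v^2 + 7.88*v - 1.01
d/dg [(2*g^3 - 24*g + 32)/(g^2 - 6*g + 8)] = 2*g*(g - 8)/(g^2 - 8*g + 16)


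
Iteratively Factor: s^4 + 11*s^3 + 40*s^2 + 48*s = (s + 4)*(s^3 + 7*s^2 + 12*s) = (s + 4)^2*(s^2 + 3*s) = (s + 3)*(s + 4)^2*(s)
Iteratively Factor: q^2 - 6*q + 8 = (q - 2)*(q - 4)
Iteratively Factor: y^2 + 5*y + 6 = (y + 2)*(y + 3)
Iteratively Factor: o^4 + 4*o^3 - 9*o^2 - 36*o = (o - 3)*(o^3 + 7*o^2 + 12*o) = (o - 3)*(o + 3)*(o^2 + 4*o) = o*(o - 3)*(o + 3)*(o + 4)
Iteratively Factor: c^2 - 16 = (c - 4)*(c + 4)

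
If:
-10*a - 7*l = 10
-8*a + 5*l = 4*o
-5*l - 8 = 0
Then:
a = 3/25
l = -8/5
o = -56/25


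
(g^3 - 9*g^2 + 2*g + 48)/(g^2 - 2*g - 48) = (g^2 - g - 6)/(g + 6)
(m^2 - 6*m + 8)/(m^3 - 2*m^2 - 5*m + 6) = (m^2 - 6*m + 8)/(m^3 - 2*m^2 - 5*m + 6)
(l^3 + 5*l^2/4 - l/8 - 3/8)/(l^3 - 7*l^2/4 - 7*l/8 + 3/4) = (l + 1)/(l - 2)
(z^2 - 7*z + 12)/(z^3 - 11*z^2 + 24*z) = (z - 4)/(z*(z - 8))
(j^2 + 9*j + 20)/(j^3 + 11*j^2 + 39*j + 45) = (j + 4)/(j^2 + 6*j + 9)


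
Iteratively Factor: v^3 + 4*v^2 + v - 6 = (v + 2)*(v^2 + 2*v - 3) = (v + 2)*(v + 3)*(v - 1)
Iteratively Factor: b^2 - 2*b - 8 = (b - 4)*(b + 2)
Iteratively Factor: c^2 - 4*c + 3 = (c - 3)*(c - 1)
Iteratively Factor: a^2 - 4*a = (a)*(a - 4)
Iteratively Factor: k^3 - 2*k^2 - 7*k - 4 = (k - 4)*(k^2 + 2*k + 1) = (k - 4)*(k + 1)*(k + 1)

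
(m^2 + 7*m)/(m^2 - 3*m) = (m + 7)/(m - 3)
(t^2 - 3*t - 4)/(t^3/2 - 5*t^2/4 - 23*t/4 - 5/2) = 4*(-t^2 + 3*t + 4)/(-2*t^3 + 5*t^2 + 23*t + 10)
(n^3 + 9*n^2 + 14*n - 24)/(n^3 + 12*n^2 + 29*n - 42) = (n + 4)/(n + 7)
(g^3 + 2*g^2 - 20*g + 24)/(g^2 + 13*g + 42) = (g^2 - 4*g + 4)/(g + 7)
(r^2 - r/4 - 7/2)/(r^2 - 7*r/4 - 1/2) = (4*r + 7)/(4*r + 1)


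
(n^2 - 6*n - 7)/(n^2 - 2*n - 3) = (n - 7)/(n - 3)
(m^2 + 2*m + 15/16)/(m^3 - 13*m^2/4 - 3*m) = (m + 5/4)/(m*(m - 4))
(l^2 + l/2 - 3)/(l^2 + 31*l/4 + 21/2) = 2*(2*l^2 + l - 6)/(4*l^2 + 31*l + 42)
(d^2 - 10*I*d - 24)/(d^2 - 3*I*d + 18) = (d - 4*I)/(d + 3*I)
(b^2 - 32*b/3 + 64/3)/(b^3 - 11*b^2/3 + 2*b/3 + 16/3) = (b - 8)/(b^2 - b - 2)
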